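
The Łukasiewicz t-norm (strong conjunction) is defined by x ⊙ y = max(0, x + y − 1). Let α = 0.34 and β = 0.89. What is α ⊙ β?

0.23

α ⊙ β = max(0, 0.34 + 0.89 − 1) = max(0, 0.23) = 0.23
For comparison, the Gödel (minimum) t-norm min(x, y) would give 0.34.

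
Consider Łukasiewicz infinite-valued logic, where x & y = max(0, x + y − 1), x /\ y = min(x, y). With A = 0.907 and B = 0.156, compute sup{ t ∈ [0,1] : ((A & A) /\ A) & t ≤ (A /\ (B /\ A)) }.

A & A = max(0, 0.907 + 0.907 − 1) = max(0, 0.814) = 0.814
(A & A) /\ A = min(0.814, 0.907) = 0.814
So the left factor is (A & A) /\ A = 0.814.
B /\ A = min(0.156, 0.907) = 0.156
A /\ (B /\ A) = min(0.907, 0.156) = 0.156
So the right-hand bound is A /\ (B /\ A) = 0.156.
The residuum of the Łukasiewicz t-norm gives the supremum: min(1, 1 − 0.814 + 0.156).
1 − 0.814 + 0.156 = 0.342, so t = min(1, 0.342) = 0.342.
Check: 0.814 & 0.342 = max(0, 0.156) = 0.156 ≤ 0.156.

0.342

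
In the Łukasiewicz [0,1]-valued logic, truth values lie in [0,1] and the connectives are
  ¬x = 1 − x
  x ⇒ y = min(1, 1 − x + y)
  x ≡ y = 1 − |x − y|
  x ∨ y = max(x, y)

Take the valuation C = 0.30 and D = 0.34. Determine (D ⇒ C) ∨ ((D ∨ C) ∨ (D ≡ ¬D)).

0.96

D ⇒ C = min(1, 1 − 0.34 + 0.30) = min(1, 0.96) = 0.96
D ∨ C = max(0.34, 0.30) = 0.34
¬D = 1 − 0.34 = 0.66
D ≡ ¬D = 1 − |0.34 − 0.66| = 1 − 0.32 = 0.68
(D ∨ C) ∨ (D ≡ ¬D) = max(0.34, 0.68) = 0.68
(D ⇒ C) ∨ ((D ∨ C) ∨ (D ≡ ¬D)) = max(0.96, 0.68) = 0.96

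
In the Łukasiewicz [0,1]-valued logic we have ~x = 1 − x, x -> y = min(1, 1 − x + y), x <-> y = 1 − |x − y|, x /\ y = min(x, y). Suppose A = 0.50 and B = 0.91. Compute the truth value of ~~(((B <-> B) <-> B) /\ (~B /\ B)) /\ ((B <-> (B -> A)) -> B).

B <-> B = 1 − |0.91 − 0.91| = 1 − 0.00 = 1.00
(B <-> B) <-> B = 1 − |1.00 − 0.91| = 1 − 0.09 = 0.91
~B = 1 − 0.91 = 0.09
~B /\ B = min(0.09, 0.91) = 0.09
((B <-> B) <-> B) /\ (~B /\ B) = min(0.91, 0.09) = 0.09
~(((B <-> B) <-> B) /\ (~B /\ B)) = 1 − 0.09 = 0.91
~~(((B <-> B) <-> B) /\ (~B /\ B)) = 1 − 0.91 = 0.09
B -> A = min(1, 1 − 0.91 + 0.50) = min(1, 0.59) = 0.59
B <-> (B -> A) = 1 − |0.91 − 0.59| = 1 − 0.32 = 0.68
(B <-> (B -> A)) -> B = min(1, 1 − 0.68 + 0.91) = min(1, 1.23) = 1.00
~~(((B <-> B) <-> B) /\ (~B /\ B)) /\ ((B <-> (B -> A)) -> B) = min(0.09, 1.00) = 0.09

0.09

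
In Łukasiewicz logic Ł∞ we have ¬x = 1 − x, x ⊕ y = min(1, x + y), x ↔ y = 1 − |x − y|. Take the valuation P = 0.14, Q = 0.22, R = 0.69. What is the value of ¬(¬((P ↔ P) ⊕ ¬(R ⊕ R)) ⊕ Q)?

P ↔ P = 1 − |0.14 − 0.14| = 1 − 0.00 = 1.00
R ⊕ R = min(1, 0.69 + 0.69) = min(1, 1.38) = 1.00
¬(R ⊕ R) = 1 − 1.00 = 0.00
(P ↔ P) ⊕ ¬(R ⊕ R) = min(1, 1.00 + 0.00) = min(1, 1.00) = 1.00
¬((P ↔ P) ⊕ ¬(R ⊕ R)) = 1 − 1.00 = 0.00
¬((P ↔ P) ⊕ ¬(R ⊕ R)) ⊕ Q = min(1, 0.00 + 0.22) = min(1, 0.22) = 0.22
¬(¬((P ↔ P) ⊕ ¬(R ⊕ R)) ⊕ Q) = 1 − 0.22 = 0.78

0.78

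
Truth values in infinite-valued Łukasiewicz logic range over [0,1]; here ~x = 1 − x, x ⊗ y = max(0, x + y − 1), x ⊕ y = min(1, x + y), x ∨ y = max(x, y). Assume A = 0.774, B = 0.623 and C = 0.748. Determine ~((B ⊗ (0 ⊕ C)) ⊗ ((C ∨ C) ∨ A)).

0.855

0 ⊕ C = min(1, 0.000 + 0.748) = min(1, 0.748) = 0.748
B ⊗ (0 ⊕ C) = max(0, 0.623 + 0.748 − 1) = max(0, 0.371) = 0.371
C ∨ C = max(0.748, 0.748) = 0.748
(C ∨ C) ∨ A = max(0.748, 0.774) = 0.774
(B ⊗ (0 ⊕ C)) ⊗ ((C ∨ C) ∨ A) = max(0, 0.371 + 0.774 − 1) = max(0, 0.145) = 0.145
~((B ⊗ (0 ⊕ C)) ⊗ ((C ∨ C) ∨ A)) = 1 − 0.145 = 0.855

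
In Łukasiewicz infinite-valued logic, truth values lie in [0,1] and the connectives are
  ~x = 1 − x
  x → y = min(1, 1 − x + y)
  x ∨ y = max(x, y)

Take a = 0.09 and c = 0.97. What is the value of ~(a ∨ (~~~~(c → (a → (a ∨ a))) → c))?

0.03

a ∨ a = max(0.09, 0.09) = 0.09
a → (a ∨ a) = min(1, 1 − 0.09 + 0.09) = min(1, 1.00) = 1.00
c → (a → (a ∨ a)) = min(1, 1 − 0.97 + 1.00) = min(1, 1.03) = 1.00
~(c → (a → (a ∨ a))) = 1 − 1.00 = 0.00
~~(c → (a → (a ∨ a))) = 1 − 0.00 = 1.00
~~~(c → (a → (a ∨ a))) = 1 − 1.00 = 0.00
~~~~(c → (a → (a ∨ a))) = 1 − 0.00 = 1.00
~~~~(c → (a → (a ∨ a))) → c = min(1, 1 − 1.00 + 0.97) = min(1, 0.97) = 0.97
a ∨ (~~~~(c → (a → (a ∨ a))) → c) = max(0.09, 0.97) = 0.97
~(a ∨ (~~~~(c → (a → (a ∨ a))) → c)) = 1 − 0.97 = 0.03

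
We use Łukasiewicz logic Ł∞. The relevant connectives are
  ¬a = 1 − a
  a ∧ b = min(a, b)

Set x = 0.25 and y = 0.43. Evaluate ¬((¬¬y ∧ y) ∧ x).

¬y = 1 − 0.43 = 0.57
¬¬y = 1 − 0.57 = 0.43
¬¬y ∧ y = min(0.43, 0.43) = 0.43
(¬¬y ∧ y) ∧ x = min(0.43, 0.25) = 0.25
¬((¬¬y ∧ y) ∧ x) = 1 − 0.25 = 0.75

0.75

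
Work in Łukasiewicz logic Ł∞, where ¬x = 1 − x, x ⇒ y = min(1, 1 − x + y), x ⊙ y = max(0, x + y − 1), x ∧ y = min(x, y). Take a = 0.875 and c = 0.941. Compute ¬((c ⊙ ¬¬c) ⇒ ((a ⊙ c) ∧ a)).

¬c = 1 − 0.941 = 0.059
¬¬c = 1 − 0.059 = 0.941
c ⊙ ¬¬c = max(0, 0.941 + 0.941 − 1) = max(0, 0.882) = 0.882
a ⊙ c = max(0, 0.875 + 0.941 − 1) = max(0, 0.816) = 0.816
(a ⊙ c) ∧ a = min(0.816, 0.875) = 0.816
(c ⊙ ¬¬c) ⇒ ((a ⊙ c) ∧ a) = min(1, 1 − 0.882 + 0.816) = min(1, 0.934) = 0.934
¬((c ⊙ ¬¬c) ⇒ ((a ⊙ c) ∧ a)) = 1 − 0.934 = 0.066

0.066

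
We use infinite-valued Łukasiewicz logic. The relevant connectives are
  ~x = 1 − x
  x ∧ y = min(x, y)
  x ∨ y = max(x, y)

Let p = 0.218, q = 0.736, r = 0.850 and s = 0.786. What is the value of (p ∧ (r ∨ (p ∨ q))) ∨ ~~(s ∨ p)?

0.786

p ∨ q = max(0.218, 0.736) = 0.736
r ∨ (p ∨ q) = max(0.850, 0.736) = 0.850
p ∧ (r ∨ (p ∨ q)) = min(0.218, 0.850) = 0.218
s ∨ p = max(0.786, 0.218) = 0.786
~(s ∨ p) = 1 − 0.786 = 0.214
~~(s ∨ p) = 1 − 0.214 = 0.786
(p ∧ (r ∨ (p ∨ q))) ∨ ~~(s ∨ p) = max(0.218, 0.786) = 0.786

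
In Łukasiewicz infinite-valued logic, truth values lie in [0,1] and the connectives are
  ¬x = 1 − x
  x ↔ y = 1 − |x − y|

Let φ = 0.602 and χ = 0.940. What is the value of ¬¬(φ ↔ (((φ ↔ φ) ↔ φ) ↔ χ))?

0.940

φ ↔ φ = 1 − |0.602 − 0.602| = 1 − 0.000 = 1.000
(φ ↔ φ) ↔ φ = 1 − |1.000 − 0.602| = 1 − 0.398 = 0.602
((φ ↔ φ) ↔ φ) ↔ χ = 1 − |0.602 − 0.940| = 1 − 0.338 = 0.662
φ ↔ (((φ ↔ φ) ↔ φ) ↔ χ) = 1 − |0.602 − 0.662| = 1 − 0.060 = 0.940
¬(φ ↔ (((φ ↔ φ) ↔ φ) ↔ χ)) = 1 − 0.940 = 0.060
¬¬(φ ↔ (((φ ↔ φ) ↔ φ) ↔ χ)) = 1 − 0.060 = 0.940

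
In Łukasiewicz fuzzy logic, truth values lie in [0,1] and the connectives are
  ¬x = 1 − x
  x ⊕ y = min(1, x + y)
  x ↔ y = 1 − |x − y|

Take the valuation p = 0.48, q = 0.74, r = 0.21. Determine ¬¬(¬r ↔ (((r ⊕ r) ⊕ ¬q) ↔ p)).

¬r = 1 − 0.21 = 0.79
r ⊕ r = min(1, 0.21 + 0.21) = min(1, 0.42) = 0.42
¬q = 1 − 0.74 = 0.26
(r ⊕ r) ⊕ ¬q = min(1, 0.42 + 0.26) = min(1, 0.68) = 0.68
((r ⊕ r) ⊕ ¬q) ↔ p = 1 − |0.68 − 0.48| = 1 − 0.20 = 0.80
¬r ↔ (((r ⊕ r) ⊕ ¬q) ↔ p) = 1 − |0.79 − 0.80| = 1 − 0.01 = 0.99
¬(¬r ↔ (((r ⊕ r) ⊕ ¬q) ↔ p)) = 1 − 0.99 = 0.01
¬¬(¬r ↔ (((r ⊕ r) ⊕ ¬q) ↔ p)) = 1 − 0.01 = 0.99

0.99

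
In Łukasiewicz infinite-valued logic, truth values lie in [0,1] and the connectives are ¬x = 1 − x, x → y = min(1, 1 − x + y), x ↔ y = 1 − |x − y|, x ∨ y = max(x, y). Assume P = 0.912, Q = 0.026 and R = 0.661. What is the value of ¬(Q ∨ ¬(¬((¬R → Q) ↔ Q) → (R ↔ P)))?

0.974

¬R = 1 − 0.661 = 0.339
¬R → Q = min(1, 1 − 0.339 + 0.026) = min(1, 0.687) = 0.687
(¬R → Q) ↔ Q = 1 − |0.687 − 0.026| = 1 − 0.661 = 0.339
¬((¬R → Q) ↔ Q) = 1 − 0.339 = 0.661
R ↔ P = 1 − |0.661 − 0.912| = 1 − 0.251 = 0.749
¬((¬R → Q) ↔ Q) → (R ↔ P) = min(1, 1 − 0.661 + 0.749) = min(1, 1.088) = 1.000
¬(¬((¬R → Q) ↔ Q) → (R ↔ P)) = 1 − 1.000 = 0.000
Q ∨ ¬(¬((¬R → Q) ↔ Q) → (R ↔ P)) = max(0.026, 0.000) = 0.026
¬(Q ∨ ¬(¬((¬R → Q) ↔ Q) → (R ↔ P))) = 1 − 0.026 = 0.974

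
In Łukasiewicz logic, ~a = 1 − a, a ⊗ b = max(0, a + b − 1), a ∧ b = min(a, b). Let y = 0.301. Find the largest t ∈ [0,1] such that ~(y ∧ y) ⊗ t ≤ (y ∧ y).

y ∧ y = min(0.301, 0.301) = 0.301
~(y ∧ y) = 1 − 0.301 = 0.699
So the left factor is ~(y ∧ y) = 0.699.
So the right-hand bound is y ∧ y = 0.301.
The residuum of the Łukasiewicz t-norm gives the supremum: min(1, 1 − 0.699 + 0.301).
1 − 0.699 + 0.301 = 0.602, so t = min(1, 0.602) = 0.602.
Check: 0.699 ⊗ 0.602 = max(0, 0.301) = 0.301 ≤ 0.301.

0.602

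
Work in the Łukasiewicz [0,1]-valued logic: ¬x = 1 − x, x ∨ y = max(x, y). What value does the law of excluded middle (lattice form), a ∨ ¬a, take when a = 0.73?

0.73

¬a = 1 − 0.73 = 0.27
a ∨ ¬a = max(0.73, 0.27) = 0.73
(The value 0.73 < 1 shows this instance is not satisfied; not a Ł∞-tautology — its value is max(a, 1−a).)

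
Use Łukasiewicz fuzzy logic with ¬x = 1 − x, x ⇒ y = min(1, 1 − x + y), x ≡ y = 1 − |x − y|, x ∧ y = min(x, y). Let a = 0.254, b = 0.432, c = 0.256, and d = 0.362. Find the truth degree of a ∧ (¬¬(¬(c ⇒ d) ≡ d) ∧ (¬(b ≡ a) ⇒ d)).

0.254

c ⇒ d = min(1, 1 − 0.256 + 0.362) = min(1, 1.106) = 1.000
¬(c ⇒ d) = 1 − 1.000 = 0.000
¬(c ⇒ d) ≡ d = 1 − |0.000 − 0.362| = 1 − 0.362 = 0.638
¬(¬(c ⇒ d) ≡ d) = 1 − 0.638 = 0.362
¬¬(¬(c ⇒ d) ≡ d) = 1 − 0.362 = 0.638
b ≡ a = 1 − |0.432 − 0.254| = 1 − 0.178 = 0.822
¬(b ≡ a) = 1 − 0.822 = 0.178
¬(b ≡ a) ⇒ d = min(1, 1 − 0.178 + 0.362) = min(1, 1.184) = 1.000
¬¬(¬(c ⇒ d) ≡ d) ∧ (¬(b ≡ a) ⇒ d) = min(0.638, 1.000) = 0.638
a ∧ (¬¬(¬(c ⇒ d) ≡ d) ∧ (¬(b ≡ a) ⇒ d)) = min(0.254, 0.638) = 0.254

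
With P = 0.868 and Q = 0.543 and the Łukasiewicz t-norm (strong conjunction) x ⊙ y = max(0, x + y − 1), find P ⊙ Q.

P ⊙ Q = max(0, 0.868 + 0.543 − 1) = max(0, 0.411) = 0.411
For comparison, the Gödel (minimum) t-norm min(x, y) would give 0.543.

0.411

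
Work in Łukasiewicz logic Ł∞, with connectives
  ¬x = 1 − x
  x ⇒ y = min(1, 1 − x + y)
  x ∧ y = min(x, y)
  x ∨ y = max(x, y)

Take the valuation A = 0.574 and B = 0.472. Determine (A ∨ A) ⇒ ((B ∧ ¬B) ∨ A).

A ∨ A = max(0.574, 0.574) = 0.574
¬B = 1 − 0.472 = 0.528
B ∧ ¬B = min(0.472, 0.528) = 0.472
(B ∧ ¬B) ∨ A = max(0.472, 0.574) = 0.574
(A ∨ A) ⇒ ((B ∧ ¬B) ∨ A) = min(1, 1 − 0.574 + 0.574) = min(1, 1.000) = 1.000

1.000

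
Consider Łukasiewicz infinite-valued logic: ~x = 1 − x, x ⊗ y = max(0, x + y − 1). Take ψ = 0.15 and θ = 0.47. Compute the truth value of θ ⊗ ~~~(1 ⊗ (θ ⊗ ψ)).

0.47

θ ⊗ ψ = max(0, 0.47 + 0.15 − 1) = max(0, -0.38) = 0.00
1 ⊗ (θ ⊗ ψ) = max(0, 1.00 + 0.00 − 1) = max(0, 0.00) = 0.00
~(1 ⊗ (θ ⊗ ψ)) = 1 − 0.00 = 1.00
~~(1 ⊗ (θ ⊗ ψ)) = 1 − 1.00 = 0.00
~~~(1 ⊗ (θ ⊗ ψ)) = 1 − 0.00 = 1.00
θ ⊗ ~~~(1 ⊗ (θ ⊗ ψ)) = max(0, 0.47 + 1.00 − 1) = max(0, 0.47) = 0.47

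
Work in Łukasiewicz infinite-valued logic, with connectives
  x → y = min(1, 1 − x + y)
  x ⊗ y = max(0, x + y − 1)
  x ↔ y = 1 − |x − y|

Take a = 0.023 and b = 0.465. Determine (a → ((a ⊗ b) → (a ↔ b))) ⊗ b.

a ⊗ b = max(0, 0.023 + 0.465 − 1) = max(0, -0.512) = 0.000
a ↔ b = 1 − |0.023 − 0.465| = 1 − 0.442 = 0.558
(a ⊗ b) → (a ↔ b) = min(1, 1 − 0.000 + 0.558) = min(1, 1.558) = 1.000
a → ((a ⊗ b) → (a ↔ b)) = min(1, 1 − 0.023 + 1.000) = min(1, 1.977) = 1.000
(a → ((a ⊗ b) → (a ↔ b))) ⊗ b = max(0, 1.000 + 0.465 − 1) = max(0, 0.465) = 0.465

0.465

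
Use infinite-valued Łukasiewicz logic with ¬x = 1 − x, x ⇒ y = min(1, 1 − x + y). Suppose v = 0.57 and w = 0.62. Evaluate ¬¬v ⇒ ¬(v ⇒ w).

¬v = 1 − 0.57 = 0.43
¬¬v = 1 − 0.43 = 0.57
v ⇒ w = min(1, 1 − 0.57 + 0.62) = min(1, 1.05) = 1.00
¬(v ⇒ w) = 1 − 1.00 = 0.00
¬¬v ⇒ ¬(v ⇒ w) = min(1, 1 − 0.57 + 0.00) = min(1, 0.43) = 0.43

0.43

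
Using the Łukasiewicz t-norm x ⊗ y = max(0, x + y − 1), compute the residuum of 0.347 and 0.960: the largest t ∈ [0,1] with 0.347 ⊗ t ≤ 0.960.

1.000

The residuum of the Łukasiewicz t-norm gives the supremum: min(1, 1 − 0.347 + 0.960).
1 − 0.347 + 0.960 = 1.613, so t = min(1, 1.613) = 1.000.
Check: 0.347 ⊗ 1.000 = max(0, 0.347) = 0.347 ≤ 0.960.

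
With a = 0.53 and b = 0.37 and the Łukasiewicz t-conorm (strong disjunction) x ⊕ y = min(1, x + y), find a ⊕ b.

a ⊕ b = min(1, 0.53 + 0.37) = min(1, 0.90) = 0.90
For comparison, the Gödel t-conorm max(x, y) would give 0.53.

0.90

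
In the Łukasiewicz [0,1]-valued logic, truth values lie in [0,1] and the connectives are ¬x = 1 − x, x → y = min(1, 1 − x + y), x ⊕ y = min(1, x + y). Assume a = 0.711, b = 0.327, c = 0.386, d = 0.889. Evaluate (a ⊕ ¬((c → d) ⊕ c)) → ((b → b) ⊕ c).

c → d = min(1, 1 − 0.386 + 0.889) = min(1, 1.503) = 1.000
(c → d) ⊕ c = min(1, 1.000 + 0.386) = min(1, 1.386) = 1.000
¬((c → d) ⊕ c) = 1 − 1.000 = 0.000
a ⊕ ¬((c → d) ⊕ c) = min(1, 0.711 + 0.000) = min(1, 0.711) = 0.711
b → b = min(1, 1 − 0.327 + 0.327) = min(1, 1.000) = 1.000
(b → b) ⊕ c = min(1, 1.000 + 0.386) = min(1, 1.386) = 1.000
(a ⊕ ¬((c → d) ⊕ c)) → ((b → b) ⊕ c) = min(1, 1 − 0.711 + 1.000) = min(1, 1.289) = 1.000

1.000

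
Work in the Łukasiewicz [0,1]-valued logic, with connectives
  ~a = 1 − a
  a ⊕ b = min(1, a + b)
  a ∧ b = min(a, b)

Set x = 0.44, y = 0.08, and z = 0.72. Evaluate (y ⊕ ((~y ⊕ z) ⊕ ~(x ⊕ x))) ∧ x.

0.44

~y = 1 − 0.08 = 0.92
~y ⊕ z = min(1, 0.92 + 0.72) = min(1, 1.64) = 1.00
x ⊕ x = min(1, 0.44 + 0.44) = min(1, 0.88) = 0.88
~(x ⊕ x) = 1 − 0.88 = 0.12
(~y ⊕ z) ⊕ ~(x ⊕ x) = min(1, 1.00 + 0.12) = min(1, 1.12) = 1.00
y ⊕ ((~y ⊕ z) ⊕ ~(x ⊕ x)) = min(1, 0.08 + 1.00) = min(1, 1.08) = 1.00
(y ⊕ ((~y ⊕ z) ⊕ ~(x ⊕ x))) ∧ x = min(1.00, 0.44) = 0.44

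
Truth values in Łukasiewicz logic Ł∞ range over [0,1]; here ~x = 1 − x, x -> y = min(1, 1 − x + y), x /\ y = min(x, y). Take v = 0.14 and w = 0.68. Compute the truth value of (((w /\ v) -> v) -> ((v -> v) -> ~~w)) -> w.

w /\ v = min(0.68, 0.14) = 0.14
(w /\ v) -> v = min(1, 1 − 0.14 + 0.14) = min(1, 1.00) = 1.00
v -> v = min(1, 1 − 0.14 + 0.14) = min(1, 1.00) = 1.00
~w = 1 − 0.68 = 0.32
~~w = 1 − 0.32 = 0.68
(v -> v) -> ~~w = min(1, 1 − 1.00 + 0.68) = min(1, 0.68) = 0.68
((w /\ v) -> v) -> ((v -> v) -> ~~w) = min(1, 1 − 1.00 + 0.68) = min(1, 0.68) = 0.68
(((w /\ v) -> v) -> ((v -> v) -> ~~w)) -> w = min(1, 1 − 0.68 + 0.68) = min(1, 1.00) = 1.00

1.00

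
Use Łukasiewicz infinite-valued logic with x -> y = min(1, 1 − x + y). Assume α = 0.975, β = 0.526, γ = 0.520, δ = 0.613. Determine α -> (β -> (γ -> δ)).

γ -> δ = min(1, 1 − 0.520 + 0.613) = min(1, 1.093) = 1.000
β -> (γ -> δ) = min(1, 1 − 0.526 + 1.000) = min(1, 1.474) = 1.000
α -> (β -> (γ -> δ)) = min(1, 1 − 0.975 + 1.000) = min(1, 1.025) = 1.000

1.000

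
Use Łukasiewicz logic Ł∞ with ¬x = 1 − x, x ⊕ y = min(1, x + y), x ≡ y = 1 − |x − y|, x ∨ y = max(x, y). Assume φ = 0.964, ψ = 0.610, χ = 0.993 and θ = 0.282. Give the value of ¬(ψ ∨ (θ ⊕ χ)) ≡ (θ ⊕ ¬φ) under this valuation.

θ ⊕ χ = min(1, 0.282 + 0.993) = min(1, 1.275) = 1.000
ψ ∨ (θ ⊕ χ) = max(0.610, 1.000) = 1.000
¬(ψ ∨ (θ ⊕ χ)) = 1 − 1.000 = 0.000
¬φ = 1 − 0.964 = 0.036
θ ⊕ ¬φ = min(1, 0.282 + 0.036) = min(1, 0.318) = 0.318
¬(ψ ∨ (θ ⊕ χ)) ≡ (θ ⊕ ¬φ) = 1 − |0.000 − 0.318| = 1 − 0.318 = 0.682

0.682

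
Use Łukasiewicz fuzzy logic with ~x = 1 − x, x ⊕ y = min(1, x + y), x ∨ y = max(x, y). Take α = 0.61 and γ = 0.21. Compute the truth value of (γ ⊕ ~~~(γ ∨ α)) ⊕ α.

1.00

γ ∨ α = max(0.21, 0.61) = 0.61
~(γ ∨ α) = 1 − 0.61 = 0.39
~~(γ ∨ α) = 1 − 0.39 = 0.61
~~~(γ ∨ α) = 1 − 0.61 = 0.39
γ ⊕ ~~~(γ ∨ α) = min(1, 0.21 + 0.39) = min(1, 0.60) = 0.60
(γ ⊕ ~~~(γ ∨ α)) ⊕ α = min(1, 0.60 + 0.61) = min(1, 1.21) = 1.00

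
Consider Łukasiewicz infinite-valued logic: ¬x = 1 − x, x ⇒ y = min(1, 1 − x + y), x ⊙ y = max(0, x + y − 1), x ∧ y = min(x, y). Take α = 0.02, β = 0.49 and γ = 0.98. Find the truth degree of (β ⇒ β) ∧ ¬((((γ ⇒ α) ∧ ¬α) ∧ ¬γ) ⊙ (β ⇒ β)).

β ⇒ β = min(1, 1 − 0.49 + 0.49) = min(1, 1.00) = 1.00
γ ⇒ α = min(1, 1 − 0.98 + 0.02) = min(1, 0.04) = 0.04
¬α = 1 − 0.02 = 0.98
(γ ⇒ α) ∧ ¬α = min(0.04, 0.98) = 0.04
¬γ = 1 − 0.98 = 0.02
((γ ⇒ α) ∧ ¬α) ∧ ¬γ = min(0.04, 0.02) = 0.02
(((γ ⇒ α) ∧ ¬α) ∧ ¬γ) ⊙ (β ⇒ β) = max(0, 0.02 + 1.00 − 1) = max(0, 0.02) = 0.02
¬((((γ ⇒ α) ∧ ¬α) ∧ ¬γ) ⊙ (β ⇒ β)) = 1 − 0.02 = 0.98
(β ⇒ β) ∧ ¬((((γ ⇒ α) ∧ ¬α) ∧ ¬γ) ⊙ (β ⇒ β)) = min(1.00, 0.98) = 0.98

0.98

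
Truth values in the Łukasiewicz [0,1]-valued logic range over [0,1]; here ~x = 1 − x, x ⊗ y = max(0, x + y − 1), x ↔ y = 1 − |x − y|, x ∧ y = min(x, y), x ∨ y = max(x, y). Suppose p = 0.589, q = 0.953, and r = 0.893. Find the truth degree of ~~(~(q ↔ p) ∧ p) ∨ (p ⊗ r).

0.482

q ↔ p = 1 − |0.953 − 0.589| = 1 − 0.364 = 0.636
~(q ↔ p) = 1 − 0.636 = 0.364
~(q ↔ p) ∧ p = min(0.364, 0.589) = 0.364
~(~(q ↔ p) ∧ p) = 1 − 0.364 = 0.636
~~(~(q ↔ p) ∧ p) = 1 − 0.636 = 0.364
p ⊗ r = max(0, 0.589 + 0.893 − 1) = max(0, 0.482) = 0.482
~~(~(q ↔ p) ∧ p) ∨ (p ⊗ r) = max(0.364, 0.482) = 0.482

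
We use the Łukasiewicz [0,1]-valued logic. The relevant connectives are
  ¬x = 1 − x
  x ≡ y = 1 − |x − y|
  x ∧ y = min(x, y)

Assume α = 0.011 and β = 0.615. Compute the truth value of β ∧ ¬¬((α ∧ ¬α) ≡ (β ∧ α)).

0.615

¬α = 1 − 0.011 = 0.989
α ∧ ¬α = min(0.011, 0.989) = 0.011
β ∧ α = min(0.615, 0.011) = 0.011
(α ∧ ¬α) ≡ (β ∧ α) = 1 − |0.011 − 0.011| = 1 − 0.000 = 1.000
¬((α ∧ ¬α) ≡ (β ∧ α)) = 1 − 1.000 = 0.000
¬¬((α ∧ ¬α) ≡ (β ∧ α)) = 1 − 0.000 = 1.000
β ∧ ¬¬((α ∧ ¬α) ≡ (β ∧ α)) = min(0.615, 1.000) = 0.615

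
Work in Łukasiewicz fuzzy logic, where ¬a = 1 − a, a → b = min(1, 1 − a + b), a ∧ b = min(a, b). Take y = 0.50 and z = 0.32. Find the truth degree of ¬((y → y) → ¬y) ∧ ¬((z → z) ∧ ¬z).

0.32

y → y = min(1, 1 − 0.50 + 0.50) = min(1, 1.00) = 1.00
¬y = 1 − 0.50 = 0.50
(y → y) → ¬y = min(1, 1 − 1.00 + 0.50) = min(1, 0.50) = 0.50
¬((y → y) → ¬y) = 1 − 0.50 = 0.50
z → z = min(1, 1 − 0.32 + 0.32) = min(1, 1.00) = 1.00
¬z = 1 − 0.32 = 0.68
(z → z) ∧ ¬z = min(1.00, 0.68) = 0.68
¬((z → z) ∧ ¬z) = 1 − 0.68 = 0.32
¬((y → y) → ¬y) ∧ ¬((z → z) ∧ ¬z) = min(0.50, 0.32) = 0.32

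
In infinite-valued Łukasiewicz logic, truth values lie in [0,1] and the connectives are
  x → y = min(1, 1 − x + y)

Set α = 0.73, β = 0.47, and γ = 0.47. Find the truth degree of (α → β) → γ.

0.73

α → β = min(1, 1 − 0.73 + 0.47) = min(1, 0.74) = 0.74
(α → β) → γ = min(1, 1 − 0.74 + 0.47) = min(1, 0.73) = 0.73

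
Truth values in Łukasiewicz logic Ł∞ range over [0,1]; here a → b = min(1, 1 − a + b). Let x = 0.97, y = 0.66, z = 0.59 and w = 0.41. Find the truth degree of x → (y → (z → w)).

z → w = min(1, 1 − 0.59 + 0.41) = min(1, 0.82) = 0.82
y → (z → w) = min(1, 1 − 0.66 + 0.82) = min(1, 1.16) = 1.00
x → (y → (z → w)) = min(1, 1 − 0.97 + 1.00) = min(1, 1.03) = 1.00

1.00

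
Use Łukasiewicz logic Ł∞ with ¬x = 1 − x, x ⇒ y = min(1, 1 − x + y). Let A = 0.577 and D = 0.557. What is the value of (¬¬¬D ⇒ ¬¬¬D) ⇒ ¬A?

¬D = 1 − 0.557 = 0.443
¬¬D = 1 − 0.443 = 0.557
¬¬¬D = 1 − 0.557 = 0.443
¬¬¬D ⇒ ¬¬¬D = min(1, 1 − 0.443 + 0.443) = min(1, 1.000) = 1.000
¬A = 1 − 0.577 = 0.423
(¬¬¬D ⇒ ¬¬¬D) ⇒ ¬A = min(1, 1 − 1.000 + 0.423) = min(1, 0.423) = 0.423

0.423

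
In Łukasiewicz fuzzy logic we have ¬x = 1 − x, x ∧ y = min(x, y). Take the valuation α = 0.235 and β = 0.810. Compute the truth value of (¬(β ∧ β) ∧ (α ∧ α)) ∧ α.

0.190

β ∧ β = min(0.810, 0.810) = 0.810
¬(β ∧ β) = 1 − 0.810 = 0.190
α ∧ α = min(0.235, 0.235) = 0.235
¬(β ∧ β) ∧ (α ∧ α) = min(0.190, 0.235) = 0.190
(¬(β ∧ β) ∧ (α ∧ α)) ∧ α = min(0.190, 0.235) = 0.190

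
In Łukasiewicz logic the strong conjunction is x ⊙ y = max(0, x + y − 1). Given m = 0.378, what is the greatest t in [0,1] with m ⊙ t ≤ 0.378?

1.000

The residuum of the Łukasiewicz t-norm gives the supremum: min(1, 1 − 0.378 + 0.378).
1 − 0.378 + 0.378 = 1.000, so t = min(1, 1.000) = 1.000.
Check: 0.378 ⊙ 1.000 = max(0, 0.378) = 0.378 ≤ 0.378.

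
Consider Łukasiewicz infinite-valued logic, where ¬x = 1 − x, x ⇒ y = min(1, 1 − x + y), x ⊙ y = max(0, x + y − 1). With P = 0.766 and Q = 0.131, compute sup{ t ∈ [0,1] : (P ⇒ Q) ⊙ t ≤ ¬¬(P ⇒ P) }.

1.000

P ⇒ Q = min(1, 1 − 0.766 + 0.131) = min(1, 0.365) = 0.365
So the left factor is P ⇒ Q = 0.365.
P ⇒ P = min(1, 1 − 0.766 + 0.766) = min(1, 1.000) = 1.000
¬(P ⇒ P) = 1 − 1.000 = 0.000
¬¬(P ⇒ P) = 1 − 0.000 = 1.000
So the right-hand bound is ¬¬(P ⇒ P) = 1.000.
The residuum of the Łukasiewicz t-norm gives the supremum: min(1, 1 − 0.365 + 1.000).
1 − 0.365 + 1.000 = 1.635, so t = min(1, 1.635) = 1.000.
Check: 0.365 ⊙ 1.000 = max(0, 0.365) = 0.365 ≤ 1.000.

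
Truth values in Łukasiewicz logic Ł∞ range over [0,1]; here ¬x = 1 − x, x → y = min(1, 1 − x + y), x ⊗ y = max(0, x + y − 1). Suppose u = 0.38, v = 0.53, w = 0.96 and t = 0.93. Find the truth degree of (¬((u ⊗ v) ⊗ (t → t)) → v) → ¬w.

0.51

u ⊗ v = max(0, 0.38 + 0.53 − 1) = max(0, -0.09) = 0.00
t → t = min(1, 1 − 0.93 + 0.93) = min(1, 1.00) = 1.00
(u ⊗ v) ⊗ (t → t) = max(0, 0.00 + 1.00 − 1) = max(0, 0.00) = 0.00
¬((u ⊗ v) ⊗ (t → t)) = 1 − 0.00 = 1.00
¬((u ⊗ v) ⊗ (t → t)) → v = min(1, 1 − 1.00 + 0.53) = min(1, 0.53) = 0.53
¬w = 1 − 0.96 = 0.04
(¬((u ⊗ v) ⊗ (t → t)) → v) → ¬w = min(1, 1 − 0.53 + 0.04) = min(1, 0.51) = 0.51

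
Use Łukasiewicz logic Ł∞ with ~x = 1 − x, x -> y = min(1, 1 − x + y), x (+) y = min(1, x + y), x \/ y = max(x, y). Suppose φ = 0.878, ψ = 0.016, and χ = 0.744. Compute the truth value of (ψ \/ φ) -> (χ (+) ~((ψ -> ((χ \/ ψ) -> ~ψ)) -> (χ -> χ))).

ψ \/ φ = max(0.016, 0.878) = 0.878
χ \/ ψ = max(0.744, 0.016) = 0.744
~ψ = 1 − 0.016 = 0.984
(χ \/ ψ) -> ~ψ = min(1, 1 − 0.744 + 0.984) = min(1, 1.240) = 1.000
ψ -> ((χ \/ ψ) -> ~ψ) = min(1, 1 − 0.016 + 1.000) = min(1, 1.984) = 1.000
χ -> χ = min(1, 1 − 0.744 + 0.744) = min(1, 1.000) = 1.000
(ψ -> ((χ \/ ψ) -> ~ψ)) -> (χ -> χ) = min(1, 1 − 1.000 + 1.000) = min(1, 1.000) = 1.000
~((ψ -> ((χ \/ ψ) -> ~ψ)) -> (χ -> χ)) = 1 − 1.000 = 0.000
χ (+) ~((ψ -> ((χ \/ ψ) -> ~ψ)) -> (χ -> χ)) = min(1, 0.744 + 0.000) = min(1, 0.744) = 0.744
(ψ \/ φ) -> (χ (+) ~((ψ -> ((χ \/ ψ) -> ~ψ)) -> (χ -> χ))) = min(1, 1 − 0.878 + 0.744) = min(1, 0.866) = 0.866

0.866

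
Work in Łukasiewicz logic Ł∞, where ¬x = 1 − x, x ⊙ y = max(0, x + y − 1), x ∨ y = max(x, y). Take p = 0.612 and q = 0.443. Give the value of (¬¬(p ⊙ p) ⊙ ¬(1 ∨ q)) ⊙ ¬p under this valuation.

0.000

p ⊙ p = max(0, 0.612 + 0.612 − 1) = max(0, 0.224) = 0.224
¬(p ⊙ p) = 1 − 0.224 = 0.776
¬¬(p ⊙ p) = 1 − 0.776 = 0.224
1 ∨ q = max(1.000, 0.443) = 1.000
¬(1 ∨ q) = 1 − 1.000 = 0.000
¬¬(p ⊙ p) ⊙ ¬(1 ∨ q) = max(0, 0.224 + 0.000 − 1) = max(0, -0.776) = 0.000
¬p = 1 − 0.612 = 0.388
(¬¬(p ⊙ p) ⊙ ¬(1 ∨ q)) ⊙ ¬p = max(0, 0.000 + 0.388 − 1) = max(0, -0.612) = 0.000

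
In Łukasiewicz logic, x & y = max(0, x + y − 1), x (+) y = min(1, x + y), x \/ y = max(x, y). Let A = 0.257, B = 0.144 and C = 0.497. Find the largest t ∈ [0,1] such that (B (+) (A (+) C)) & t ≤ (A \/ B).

A (+) C = min(1, 0.257 + 0.497) = min(1, 0.754) = 0.754
B (+) (A (+) C) = min(1, 0.144 + 0.754) = min(1, 0.898) = 0.898
So the left factor is B (+) (A (+) C) = 0.898.
A \/ B = max(0.257, 0.144) = 0.257
So the right-hand bound is A \/ B = 0.257.
The residuum of the Łukasiewicz t-norm gives the supremum: min(1, 1 − 0.898 + 0.257).
1 − 0.898 + 0.257 = 0.359, so t = min(1, 0.359) = 0.359.
Check: 0.898 & 0.359 = max(0, 0.257) = 0.257 ≤ 0.257.

0.359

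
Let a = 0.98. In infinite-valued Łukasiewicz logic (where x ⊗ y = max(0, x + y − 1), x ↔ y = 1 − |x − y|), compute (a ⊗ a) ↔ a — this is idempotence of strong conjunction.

a ⊗ a = max(0, 0.98 + 0.98 − 1) = max(0, 0.96) = 0.96
(a ⊗ a) ↔ a = 1 − |0.96 − 0.98| = 1 − 0.02 = 0.98
(The value 0.98 < 1 shows this instance is not satisfied; fails in Ł∞ since a ⊗ a = max(0, 2a−1) ≠ a in general.)

0.98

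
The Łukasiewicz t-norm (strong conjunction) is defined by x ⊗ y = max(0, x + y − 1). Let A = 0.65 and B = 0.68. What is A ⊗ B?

A ⊗ B = max(0, 0.65 + 0.68 − 1) = max(0, 0.33) = 0.33
For comparison, the Gödel (minimum) t-norm min(x, y) would give 0.65.

0.33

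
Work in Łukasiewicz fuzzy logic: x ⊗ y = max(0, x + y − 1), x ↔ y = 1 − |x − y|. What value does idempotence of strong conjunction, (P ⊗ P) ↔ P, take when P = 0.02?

P ⊗ P = max(0, 0.02 + 0.02 − 1) = max(0, -0.96) = 0.00
(P ⊗ P) ↔ P = 1 − |0.00 − 0.02| = 1 − 0.02 = 0.98
(The value 0.98 < 1 shows this instance is not satisfied; fails in Ł∞ since a ⊗ a = max(0, 2a−1) ≠ a in general.)

0.98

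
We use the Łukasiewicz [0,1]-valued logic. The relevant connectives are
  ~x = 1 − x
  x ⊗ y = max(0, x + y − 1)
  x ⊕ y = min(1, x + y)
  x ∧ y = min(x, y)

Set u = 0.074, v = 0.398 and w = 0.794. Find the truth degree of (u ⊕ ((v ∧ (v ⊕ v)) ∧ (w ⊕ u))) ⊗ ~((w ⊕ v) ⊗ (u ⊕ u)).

0.324

v ⊕ v = min(1, 0.398 + 0.398) = min(1, 0.796) = 0.796
v ∧ (v ⊕ v) = min(0.398, 0.796) = 0.398
w ⊕ u = min(1, 0.794 + 0.074) = min(1, 0.868) = 0.868
(v ∧ (v ⊕ v)) ∧ (w ⊕ u) = min(0.398, 0.868) = 0.398
u ⊕ ((v ∧ (v ⊕ v)) ∧ (w ⊕ u)) = min(1, 0.074 + 0.398) = min(1, 0.472) = 0.472
w ⊕ v = min(1, 0.794 + 0.398) = min(1, 1.192) = 1.000
u ⊕ u = min(1, 0.074 + 0.074) = min(1, 0.148) = 0.148
(w ⊕ v) ⊗ (u ⊕ u) = max(0, 1.000 + 0.148 − 1) = max(0, 0.148) = 0.148
~((w ⊕ v) ⊗ (u ⊕ u)) = 1 − 0.148 = 0.852
(u ⊕ ((v ∧ (v ⊕ v)) ∧ (w ⊕ u))) ⊗ ~((w ⊕ v) ⊗ (u ⊕ u)) = max(0, 0.472 + 0.852 − 1) = max(0, 0.324) = 0.324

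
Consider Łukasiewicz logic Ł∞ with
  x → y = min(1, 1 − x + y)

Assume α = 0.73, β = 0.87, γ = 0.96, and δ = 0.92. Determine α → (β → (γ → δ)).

γ → δ = min(1, 1 − 0.96 + 0.92) = min(1, 0.96) = 0.96
β → (γ → δ) = min(1, 1 − 0.87 + 0.96) = min(1, 1.09) = 1.00
α → (β → (γ → δ)) = min(1, 1 − 0.73 + 1.00) = min(1, 1.27) = 1.00

1.00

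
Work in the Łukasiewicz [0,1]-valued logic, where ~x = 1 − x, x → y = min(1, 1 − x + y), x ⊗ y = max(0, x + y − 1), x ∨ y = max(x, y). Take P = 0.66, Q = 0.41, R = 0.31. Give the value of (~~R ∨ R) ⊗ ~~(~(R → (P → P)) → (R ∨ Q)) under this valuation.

0.31

~R = 1 − 0.31 = 0.69
~~R = 1 − 0.69 = 0.31
~~R ∨ R = max(0.31, 0.31) = 0.31
P → P = min(1, 1 − 0.66 + 0.66) = min(1, 1.00) = 1.00
R → (P → P) = min(1, 1 − 0.31 + 1.00) = min(1, 1.69) = 1.00
~(R → (P → P)) = 1 − 1.00 = 0.00
R ∨ Q = max(0.31, 0.41) = 0.41
~(R → (P → P)) → (R ∨ Q) = min(1, 1 − 0.00 + 0.41) = min(1, 1.41) = 1.00
~(~(R → (P → P)) → (R ∨ Q)) = 1 − 1.00 = 0.00
~~(~(R → (P → P)) → (R ∨ Q)) = 1 − 0.00 = 1.00
(~~R ∨ R) ⊗ ~~(~(R → (P → P)) → (R ∨ Q)) = max(0, 0.31 + 1.00 − 1) = max(0, 0.31) = 0.31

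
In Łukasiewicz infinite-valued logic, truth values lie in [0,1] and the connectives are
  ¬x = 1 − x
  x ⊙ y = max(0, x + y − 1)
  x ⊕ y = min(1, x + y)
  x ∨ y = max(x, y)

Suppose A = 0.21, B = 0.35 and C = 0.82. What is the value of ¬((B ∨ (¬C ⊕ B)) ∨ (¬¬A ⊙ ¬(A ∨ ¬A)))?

¬C = 1 − 0.82 = 0.18
¬C ⊕ B = min(1, 0.18 + 0.35) = min(1, 0.53) = 0.53
B ∨ (¬C ⊕ B) = max(0.35, 0.53) = 0.53
¬A = 1 − 0.21 = 0.79
¬¬A = 1 − 0.79 = 0.21
A ∨ ¬A = max(0.21, 0.79) = 0.79
¬(A ∨ ¬A) = 1 − 0.79 = 0.21
¬¬A ⊙ ¬(A ∨ ¬A) = max(0, 0.21 + 0.21 − 1) = max(0, -0.58) = 0.00
(B ∨ (¬C ⊕ B)) ∨ (¬¬A ⊙ ¬(A ∨ ¬A)) = max(0.53, 0.00) = 0.53
¬((B ∨ (¬C ⊕ B)) ∨ (¬¬A ⊙ ¬(A ∨ ¬A))) = 1 − 0.53 = 0.47

0.47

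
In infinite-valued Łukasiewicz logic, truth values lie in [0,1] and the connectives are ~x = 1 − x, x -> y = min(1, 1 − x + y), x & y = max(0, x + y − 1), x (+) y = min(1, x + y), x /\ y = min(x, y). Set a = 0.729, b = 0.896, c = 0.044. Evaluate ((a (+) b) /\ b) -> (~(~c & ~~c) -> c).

0.148

a (+) b = min(1, 0.729 + 0.896) = min(1, 1.625) = 1.000
(a (+) b) /\ b = min(1.000, 0.896) = 0.896
~c = 1 − 0.044 = 0.956
~~c = 1 − 0.956 = 0.044
~c & ~~c = max(0, 0.956 + 0.044 − 1) = max(0, 0.000) = 0.000
~(~c & ~~c) = 1 − 0.000 = 1.000
~(~c & ~~c) -> c = min(1, 1 − 1.000 + 0.044) = min(1, 0.044) = 0.044
((a (+) b) /\ b) -> (~(~c & ~~c) -> c) = min(1, 1 − 0.896 + 0.044) = min(1, 0.148) = 0.148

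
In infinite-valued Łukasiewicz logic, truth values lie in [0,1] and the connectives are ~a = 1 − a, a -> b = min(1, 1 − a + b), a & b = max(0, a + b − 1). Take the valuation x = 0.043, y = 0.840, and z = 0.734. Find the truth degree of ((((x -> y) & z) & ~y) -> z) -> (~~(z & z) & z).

0.202

x -> y = min(1, 1 − 0.043 + 0.840) = min(1, 1.797) = 1.000
(x -> y) & z = max(0, 1.000 + 0.734 − 1) = max(0, 0.734) = 0.734
~y = 1 − 0.840 = 0.160
((x -> y) & z) & ~y = max(0, 0.734 + 0.160 − 1) = max(0, -0.106) = 0.000
(((x -> y) & z) & ~y) -> z = min(1, 1 − 0.000 + 0.734) = min(1, 1.734) = 1.000
z & z = max(0, 0.734 + 0.734 − 1) = max(0, 0.468) = 0.468
~(z & z) = 1 − 0.468 = 0.532
~~(z & z) = 1 − 0.532 = 0.468
~~(z & z) & z = max(0, 0.468 + 0.734 − 1) = max(0, 0.202) = 0.202
((((x -> y) & z) & ~y) -> z) -> (~~(z & z) & z) = min(1, 1 − 1.000 + 0.202) = min(1, 0.202) = 0.202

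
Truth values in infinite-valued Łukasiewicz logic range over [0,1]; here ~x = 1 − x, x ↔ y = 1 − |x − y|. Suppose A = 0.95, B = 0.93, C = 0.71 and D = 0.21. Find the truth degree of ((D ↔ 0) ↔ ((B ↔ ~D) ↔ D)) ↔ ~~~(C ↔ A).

0.68

D ↔ 0 = 1 − |0.21 − 0.00| = 1 − 0.21 = 0.79
~D = 1 − 0.21 = 0.79
B ↔ ~D = 1 − |0.93 − 0.79| = 1 − 0.14 = 0.86
(B ↔ ~D) ↔ D = 1 − |0.86 − 0.21| = 1 − 0.65 = 0.35
(D ↔ 0) ↔ ((B ↔ ~D) ↔ D) = 1 − |0.79 − 0.35| = 1 − 0.44 = 0.56
C ↔ A = 1 − |0.71 − 0.95| = 1 − 0.24 = 0.76
~(C ↔ A) = 1 − 0.76 = 0.24
~~(C ↔ A) = 1 − 0.24 = 0.76
~~~(C ↔ A) = 1 − 0.76 = 0.24
((D ↔ 0) ↔ ((B ↔ ~D) ↔ D)) ↔ ~~~(C ↔ A) = 1 − |0.56 − 0.24| = 1 − 0.32 = 0.68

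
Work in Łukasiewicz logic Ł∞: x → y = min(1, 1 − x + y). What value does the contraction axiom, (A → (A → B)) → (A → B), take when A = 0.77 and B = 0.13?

A → B = min(1, 1 − 0.77 + 0.13) = min(1, 0.36) = 0.36
A → (A → B) = min(1, 1 − 0.77 + 0.36) = min(1, 0.59) = 0.59
(A → (A → B)) → (A → B) = min(1, 1 − 0.59 + 0.36) = min(1, 0.77) = 0.77
(The value 0.77 < 1 shows this instance is not satisfied; fails in Ł∞ (the t-norm is not idempotent).)

0.77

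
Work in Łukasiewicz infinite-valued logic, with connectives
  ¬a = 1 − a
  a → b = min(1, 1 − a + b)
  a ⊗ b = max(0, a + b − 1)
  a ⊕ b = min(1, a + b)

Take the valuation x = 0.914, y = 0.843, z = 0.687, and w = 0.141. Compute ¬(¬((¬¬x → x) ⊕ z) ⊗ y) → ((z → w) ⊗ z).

¬x = 1 − 0.914 = 0.086
¬¬x = 1 − 0.086 = 0.914
¬¬x → x = min(1, 1 − 0.914 + 0.914) = min(1, 1.000) = 1.000
(¬¬x → x) ⊕ z = min(1, 1.000 + 0.687) = min(1, 1.687) = 1.000
¬((¬¬x → x) ⊕ z) = 1 − 1.000 = 0.000
¬((¬¬x → x) ⊕ z) ⊗ y = max(0, 0.000 + 0.843 − 1) = max(0, -0.157) = 0.000
¬(¬((¬¬x → x) ⊕ z) ⊗ y) = 1 − 0.000 = 1.000
z → w = min(1, 1 − 0.687 + 0.141) = min(1, 0.454) = 0.454
(z → w) ⊗ z = max(0, 0.454 + 0.687 − 1) = max(0, 0.141) = 0.141
¬(¬((¬¬x → x) ⊕ z) ⊗ y) → ((z → w) ⊗ z) = min(1, 1 − 1.000 + 0.141) = min(1, 0.141) = 0.141

0.141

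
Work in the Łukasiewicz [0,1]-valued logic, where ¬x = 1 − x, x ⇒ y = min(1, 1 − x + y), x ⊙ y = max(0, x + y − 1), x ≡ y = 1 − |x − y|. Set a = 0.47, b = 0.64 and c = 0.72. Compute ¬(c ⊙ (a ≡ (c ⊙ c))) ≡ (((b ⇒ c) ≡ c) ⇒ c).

c ⊙ c = max(0, 0.72 + 0.72 − 1) = max(0, 0.44) = 0.44
a ≡ (c ⊙ c) = 1 − |0.47 − 0.44| = 1 − 0.03 = 0.97
c ⊙ (a ≡ (c ⊙ c)) = max(0, 0.72 + 0.97 − 1) = max(0, 0.69) = 0.69
¬(c ⊙ (a ≡ (c ⊙ c))) = 1 − 0.69 = 0.31
b ⇒ c = min(1, 1 − 0.64 + 0.72) = min(1, 1.08) = 1.00
(b ⇒ c) ≡ c = 1 − |1.00 − 0.72| = 1 − 0.28 = 0.72
((b ⇒ c) ≡ c) ⇒ c = min(1, 1 − 0.72 + 0.72) = min(1, 1.00) = 1.00
¬(c ⊙ (a ≡ (c ⊙ c))) ≡ (((b ⇒ c) ≡ c) ⇒ c) = 1 − |0.31 − 1.00| = 1 − 0.69 = 0.31

0.31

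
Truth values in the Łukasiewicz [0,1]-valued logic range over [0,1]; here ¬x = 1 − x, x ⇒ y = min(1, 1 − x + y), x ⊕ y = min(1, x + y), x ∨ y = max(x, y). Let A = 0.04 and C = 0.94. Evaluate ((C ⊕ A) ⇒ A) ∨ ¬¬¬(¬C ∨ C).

0.06

C ⊕ A = min(1, 0.94 + 0.04) = min(1, 0.98) = 0.98
(C ⊕ A) ⇒ A = min(1, 1 − 0.98 + 0.04) = min(1, 0.06) = 0.06
¬C = 1 − 0.94 = 0.06
¬C ∨ C = max(0.06, 0.94) = 0.94
¬(¬C ∨ C) = 1 − 0.94 = 0.06
¬¬(¬C ∨ C) = 1 − 0.06 = 0.94
¬¬¬(¬C ∨ C) = 1 − 0.94 = 0.06
((C ⊕ A) ⇒ A) ∨ ¬¬¬(¬C ∨ C) = max(0.06, 0.06) = 0.06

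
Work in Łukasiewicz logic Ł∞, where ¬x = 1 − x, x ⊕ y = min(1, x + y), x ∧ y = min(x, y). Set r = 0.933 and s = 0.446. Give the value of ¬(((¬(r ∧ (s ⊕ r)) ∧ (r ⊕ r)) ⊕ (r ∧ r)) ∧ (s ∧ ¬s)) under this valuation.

s ⊕ r = min(1, 0.446 + 0.933) = min(1, 1.379) = 1.000
r ∧ (s ⊕ r) = min(0.933, 1.000) = 0.933
¬(r ∧ (s ⊕ r)) = 1 − 0.933 = 0.067
r ⊕ r = min(1, 0.933 + 0.933) = min(1, 1.866) = 1.000
¬(r ∧ (s ⊕ r)) ∧ (r ⊕ r) = min(0.067, 1.000) = 0.067
r ∧ r = min(0.933, 0.933) = 0.933
(¬(r ∧ (s ⊕ r)) ∧ (r ⊕ r)) ⊕ (r ∧ r) = min(1, 0.067 + 0.933) = min(1, 1.000) = 1.000
¬s = 1 − 0.446 = 0.554
s ∧ ¬s = min(0.446, 0.554) = 0.446
((¬(r ∧ (s ⊕ r)) ∧ (r ⊕ r)) ⊕ (r ∧ r)) ∧ (s ∧ ¬s) = min(1.000, 0.446) = 0.446
¬(((¬(r ∧ (s ⊕ r)) ∧ (r ⊕ r)) ⊕ (r ∧ r)) ∧ (s ∧ ¬s)) = 1 − 0.446 = 0.554

0.554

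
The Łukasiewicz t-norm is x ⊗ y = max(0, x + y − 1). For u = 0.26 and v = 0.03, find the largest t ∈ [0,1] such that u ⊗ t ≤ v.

0.77

The residuum of the Łukasiewicz t-norm gives the supremum: min(1, 1 − 0.26 + 0.03).
1 − 0.26 + 0.03 = 0.77, so t = min(1, 0.77) = 0.77.
Check: 0.26 ⊗ 0.77 = max(0, 0.03) = 0.03 ≤ 0.03.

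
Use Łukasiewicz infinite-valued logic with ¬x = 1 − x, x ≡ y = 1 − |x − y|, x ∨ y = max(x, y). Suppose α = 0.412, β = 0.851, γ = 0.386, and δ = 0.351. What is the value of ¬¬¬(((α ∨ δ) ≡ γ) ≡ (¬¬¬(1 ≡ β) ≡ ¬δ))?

0.474

α ∨ δ = max(0.412, 0.351) = 0.412
(α ∨ δ) ≡ γ = 1 − |0.412 − 0.386| = 1 − 0.026 = 0.974
1 ≡ β = 1 − |1.000 − 0.851| = 1 − 0.149 = 0.851
¬(1 ≡ β) = 1 − 0.851 = 0.149
¬¬(1 ≡ β) = 1 − 0.149 = 0.851
¬¬¬(1 ≡ β) = 1 − 0.851 = 0.149
¬δ = 1 − 0.351 = 0.649
¬¬¬(1 ≡ β) ≡ ¬δ = 1 − |0.149 − 0.649| = 1 − 0.500 = 0.500
((α ∨ δ) ≡ γ) ≡ (¬¬¬(1 ≡ β) ≡ ¬δ) = 1 − |0.974 − 0.500| = 1 − 0.474 = 0.526
¬(((α ∨ δ) ≡ γ) ≡ (¬¬¬(1 ≡ β) ≡ ¬δ)) = 1 − 0.526 = 0.474
¬¬(((α ∨ δ) ≡ γ) ≡ (¬¬¬(1 ≡ β) ≡ ¬δ)) = 1 − 0.474 = 0.526
¬¬¬(((α ∨ δ) ≡ γ) ≡ (¬¬¬(1 ≡ β) ≡ ¬δ)) = 1 − 0.526 = 0.474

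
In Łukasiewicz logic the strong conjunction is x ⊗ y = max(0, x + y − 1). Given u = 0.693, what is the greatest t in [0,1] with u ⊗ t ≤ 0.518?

0.825

The residuum of the Łukasiewicz t-norm gives the supremum: min(1, 1 − 0.693 + 0.518).
1 − 0.693 + 0.518 = 0.825, so t = min(1, 0.825) = 0.825.
Check: 0.693 ⊗ 0.825 = max(0, 0.518) = 0.518 ≤ 0.518.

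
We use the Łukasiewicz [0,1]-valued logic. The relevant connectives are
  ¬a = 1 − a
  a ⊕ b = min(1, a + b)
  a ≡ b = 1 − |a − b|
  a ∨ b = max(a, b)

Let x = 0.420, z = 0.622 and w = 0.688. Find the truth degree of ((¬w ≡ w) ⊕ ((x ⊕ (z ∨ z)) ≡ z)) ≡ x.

¬w = 1 − 0.688 = 0.312
¬w ≡ w = 1 − |0.312 − 0.688| = 1 − 0.376 = 0.624
z ∨ z = max(0.622, 0.622) = 0.622
x ⊕ (z ∨ z) = min(1, 0.420 + 0.622) = min(1, 1.042) = 1.000
(x ⊕ (z ∨ z)) ≡ z = 1 − |1.000 − 0.622| = 1 − 0.378 = 0.622
(¬w ≡ w) ⊕ ((x ⊕ (z ∨ z)) ≡ z) = min(1, 0.624 + 0.622) = min(1, 1.246) = 1.000
((¬w ≡ w) ⊕ ((x ⊕ (z ∨ z)) ≡ z)) ≡ x = 1 − |1.000 − 0.420| = 1 − 0.580 = 0.420

0.420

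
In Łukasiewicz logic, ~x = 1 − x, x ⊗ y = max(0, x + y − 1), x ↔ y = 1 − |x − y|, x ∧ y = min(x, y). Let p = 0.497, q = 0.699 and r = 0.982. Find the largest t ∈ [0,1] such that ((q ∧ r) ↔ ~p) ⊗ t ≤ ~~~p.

q ∧ r = min(0.699, 0.982) = 0.699
~p = 1 − 0.497 = 0.503
(q ∧ r) ↔ ~p = 1 − |0.699 − 0.503| = 1 − 0.196 = 0.804
So the left factor is (q ∧ r) ↔ ~p = 0.804.
~~p = 1 − 0.503 = 0.497
~~~p = 1 − 0.497 = 0.503
So the right-hand bound is ~~~p = 0.503.
The residuum of the Łukasiewicz t-norm gives the supremum: min(1, 1 − 0.804 + 0.503).
1 − 0.804 + 0.503 = 0.699, so t = min(1, 0.699) = 0.699.
Check: 0.804 ⊗ 0.699 = max(0, 0.503) = 0.503 ≤ 0.503.

0.699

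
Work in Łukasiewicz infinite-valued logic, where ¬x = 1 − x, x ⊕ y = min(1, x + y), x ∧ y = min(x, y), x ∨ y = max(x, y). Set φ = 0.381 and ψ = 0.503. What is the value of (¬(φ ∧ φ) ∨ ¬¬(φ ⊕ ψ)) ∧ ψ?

0.503

φ ∧ φ = min(0.381, 0.381) = 0.381
¬(φ ∧ φ) = 1 − 0.381 = 0.619
φ ⊕ ψ = min(1, 0.381 + 0.503) = min(1, 0.884) = 0.884
¬(φ ⊕ ψ) = 1 − 0.884 = 0.116
¬¬(φ ⊕ ψ) = 1 − 0.116 = 0.884
¬(φ ∧ φ) ∨ ¬¬(φ ⊕ ψ) = max(0.619, 0.884) = 0.884
(¬(φ ∧ φ) ∨ ¬¬(φ ⊕ ψ)) ∧ ψ = min(0.884, 0.503) = 0.503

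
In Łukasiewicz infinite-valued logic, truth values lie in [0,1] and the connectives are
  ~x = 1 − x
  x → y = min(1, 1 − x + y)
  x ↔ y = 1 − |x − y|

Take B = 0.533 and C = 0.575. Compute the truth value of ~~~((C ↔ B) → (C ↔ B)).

C ↔ B = 1 − |0.575 − 0.533| = 1 − 0.042 = 0.958
(C ↔ B) → (C ↔ B) = min(1, 1 − 0.958 + 0.958) = min(1, 1.000) = 1.000
~((C ↔ B) → (C ↔ B)) = 1 − 1.000 = 0.000
~~((C ↔ B) → (C ↔ B)) = 1 − 0.000 = 1.000
~~~((C ↔ B) → (C ↔ B)) = 1 − 1.000 = 0.000

0.000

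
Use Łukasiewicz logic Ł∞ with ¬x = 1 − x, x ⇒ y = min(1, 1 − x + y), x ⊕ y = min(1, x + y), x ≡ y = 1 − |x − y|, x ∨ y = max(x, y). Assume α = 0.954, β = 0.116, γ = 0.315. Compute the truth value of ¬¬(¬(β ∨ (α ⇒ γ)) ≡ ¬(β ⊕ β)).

0.871

α ⇒ γ = min(1, 1 − 0.954 + 0.315) = min(1, 0.361) = 0.361
β ∨ (α ⇒ γ) = max(0.116, 0.361) = 0.361
¬(β ∨ (α ⇒ γ)) = 1 − 0.361 = 0.639
β ⊕ β = min(1, 0.116 + 0.116) = min(1, 0.232) = 0.232
¬(β ⊕ β) = 1 − 0.232 = 0.768
¬(β ∨ (α ⇒ γ)) ≡ ¬(β ⊕ β) = 1 − |0.639 − 0.768| = 1 − 0.129 = 0.871
¬(¬(β ∨ (α ⇒ γ)) ≡ ¬(β ⊕ β)) = 1 − 0.871 = 0.129
¬¬(¬(β ∨ (α ⇒ γ)) ≡ ¬(β ⊕ β)) = 1 − 0.129 = 0.871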